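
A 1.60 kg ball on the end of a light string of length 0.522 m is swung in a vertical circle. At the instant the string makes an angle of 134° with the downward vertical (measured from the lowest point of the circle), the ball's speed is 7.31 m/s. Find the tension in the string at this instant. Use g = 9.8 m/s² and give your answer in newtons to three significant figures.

Take the radial direction toward the centre of the circle as positive. The component of the weight along the string toward the centre is −mg cos φ (φ measured from the bottom), so Newton's second law along the string gives T − mg cos φ = m v²/r.
cos 134° = -0.6947, so T = m(v²/r + g cos φ) = 1.60 × ((7.31)²/0.522 + 9.8 × -0.6947) = 1.60 × (102.4 + (-6.808)) = 1.60 × 95.56 = 152.9 N.

153 N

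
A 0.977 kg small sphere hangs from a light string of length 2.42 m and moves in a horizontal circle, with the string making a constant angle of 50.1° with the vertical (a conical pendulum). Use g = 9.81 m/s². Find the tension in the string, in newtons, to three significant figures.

Vertically the bob has no acceleration, so T cosθ = mg.
T = mg/cosθ = 0.977 × 9.81 / cos 50.1° = 9.584/0.6414 = 14.94 N.

14.9 N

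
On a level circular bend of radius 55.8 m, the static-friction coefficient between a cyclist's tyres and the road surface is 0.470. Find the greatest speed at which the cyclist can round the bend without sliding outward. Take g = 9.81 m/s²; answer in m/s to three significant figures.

16.0 m/s

On a flat curve, static friction is the only horizontal force, so it must supply the full centripetal force: μ_s m g = m v²/r.
Mass cancels: v_max = √(μ_s g r) = √(0.470 × 9.81 × 55.8) = √257.3 = 16.04 m/s.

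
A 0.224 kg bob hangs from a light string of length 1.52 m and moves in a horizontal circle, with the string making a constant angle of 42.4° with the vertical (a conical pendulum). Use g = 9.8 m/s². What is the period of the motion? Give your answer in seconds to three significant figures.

2.13 s

r = L sinθ = 1.025 m. From T sinθ = mω²r and T cosθ = mg: tanθ = ω²r/g, so ω² = g tanθ / r = g/(L cosθ).
ω = √(g/(L cosθ)) = √(9.8/(1.52 × 0.7385)) = √8.731 = 2.955 rad/s.
Period = 2π/ω = 2.126 s.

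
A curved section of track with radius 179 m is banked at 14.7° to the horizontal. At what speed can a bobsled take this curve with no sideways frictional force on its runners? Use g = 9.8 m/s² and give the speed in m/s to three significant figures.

On a frictionless banked curve, N sinθ = mv²/r and N cosθ = mg, so tanθ = v²/(rg).
v = √(r g tanθ) = √(179 × 9.8 × tan 14.7°) = √(179 × 9.8 × 0.2623) = √460.2 = 21.45 m/s.

21.5 m/s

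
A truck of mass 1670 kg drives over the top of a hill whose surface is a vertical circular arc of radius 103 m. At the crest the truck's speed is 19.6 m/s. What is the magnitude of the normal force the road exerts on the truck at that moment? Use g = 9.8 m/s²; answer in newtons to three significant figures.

10100 N

At the crest the centripetal acceleration points downward (toward the centre of the arc), so mg − N = mv²/r.
N = m(g − v²/r) = 1670 × (9.8 − (19.6)²/103) = 1670 × (9.8 − 3.730) = 1670 × 6.070 = 10140 N.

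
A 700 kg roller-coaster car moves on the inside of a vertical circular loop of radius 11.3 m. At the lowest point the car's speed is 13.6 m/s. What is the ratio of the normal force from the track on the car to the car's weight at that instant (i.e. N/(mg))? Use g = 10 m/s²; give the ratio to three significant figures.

At the bottom, N − mg = mv²/r, so N = m(v²/r + g) and N/(mg) = v²/(rg) + 1 = (13.6)²/(11.3 × 10.0) + 1 = 1.637 + 1 = 2.637.

2.64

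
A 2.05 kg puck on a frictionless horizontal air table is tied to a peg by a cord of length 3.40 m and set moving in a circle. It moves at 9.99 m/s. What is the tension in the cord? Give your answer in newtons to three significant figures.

The tension is the only horizontal force, so it supplies the full centripetal force: T = m v²/r = 2.05 × (9.990)²/3.40 = 2.05 × 99.80/3.40 = 60.17 N.

60.2 N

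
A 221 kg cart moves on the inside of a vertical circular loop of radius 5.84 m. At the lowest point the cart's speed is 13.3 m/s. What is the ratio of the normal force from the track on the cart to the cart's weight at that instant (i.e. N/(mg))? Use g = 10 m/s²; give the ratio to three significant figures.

At the bottom, N − mg = mv²/r, so N = m(v²/r + g) and N/(mg) = v²/(rg) + 1 = (13.3)²/(5.84 × 10.0) + 1 = 3.029 + 1 = 4.029.

4.03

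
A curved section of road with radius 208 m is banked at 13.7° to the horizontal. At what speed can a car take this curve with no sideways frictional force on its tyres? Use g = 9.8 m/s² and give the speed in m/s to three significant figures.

On a frictionless banked curve, N sinθ = mv²/r and N cosθ = mg, so tanθ = v²/(rg).
v = √(r g tanθ) = √(208 × 9.8 × tan 13.7°) = √(208 × 9.8 × 0.2438) = √496.9 = 22.29 m/s.

22.3 m/s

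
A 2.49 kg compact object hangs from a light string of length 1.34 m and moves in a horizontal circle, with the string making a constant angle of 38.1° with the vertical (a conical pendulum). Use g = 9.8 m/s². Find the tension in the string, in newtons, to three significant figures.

Vertically the bob has no acceleration, so T cosθ = mg.
T = mg/cosθ = 2.49 × 9.8 / cos 38.1° = 24.40/0.7869 = 31.01 N.

31.0 N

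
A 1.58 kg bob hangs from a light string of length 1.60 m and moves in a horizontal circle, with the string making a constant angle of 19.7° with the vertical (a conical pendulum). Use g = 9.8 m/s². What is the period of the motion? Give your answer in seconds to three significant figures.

2.46 s

r = L sinθ = 0.5394 m. From T sinθ = mω²r and T cosθ = mg: tanθ = ω²r/g, so ω² = g tanθ / r = g/(L cosθ).
ω = √(g/(L cosθ)) = √(9.8/(1.60 × 0.9415)) = √6.506 = 2.551 rad/s.
Period = 2π/ω = 2.463 s.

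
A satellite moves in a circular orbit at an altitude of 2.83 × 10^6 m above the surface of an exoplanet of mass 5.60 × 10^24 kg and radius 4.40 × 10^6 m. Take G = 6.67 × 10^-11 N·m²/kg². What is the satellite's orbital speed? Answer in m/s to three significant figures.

7190 m/s

Orbital radius r = R + h = 4.40 × 10^6 + 2.83 × 10^6 = 7.230 × 10^6 m.
Gravity supplies the centripetal force: G M m / r² = m v² / r, so v = √(GM/r).
v = √(6.67 × 10^-11 × 5.60 × 10^24 / 7.230 × 10^6) = √(5.166 × 10^7) = 7188 m/s.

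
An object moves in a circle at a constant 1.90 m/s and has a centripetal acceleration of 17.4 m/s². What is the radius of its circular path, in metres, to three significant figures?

0.207 m

a_c = v²/r ⇒ r = v²/a_c = (1.90)²/17.4 = 3.610/17.4 = 0.2075 m.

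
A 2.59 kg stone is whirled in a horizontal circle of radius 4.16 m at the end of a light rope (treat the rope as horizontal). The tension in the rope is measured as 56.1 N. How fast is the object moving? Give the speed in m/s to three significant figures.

9.49 m/s

T = m v²/r ⇒ v = √(T r / m) = √(56.1 × 4.16 / 2.59) = √90.11 = 9.492 m/s.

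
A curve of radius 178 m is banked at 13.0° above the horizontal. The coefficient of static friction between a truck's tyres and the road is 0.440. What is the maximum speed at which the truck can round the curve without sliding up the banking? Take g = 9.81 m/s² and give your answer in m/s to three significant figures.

At the maximum speed, friction acts down the slope at its limiting value f = μN. Radially (horizontal, toward centre): N sinθ + μN cosθ = mv²/r. Vertically: N cosθ − μN sinθ = mg.
Dividing: v² = r g (sinθ + μcosθ)/(cosθ − μsinθ).
sinθ + μcosθ = 0.2250 + 0.440×0.9744 = 0.6537; cosθ − μsinθ = 0.9744 − 0.440×0.2250 = 0.8754.
v² = 178 × 9.81 × 0.6537/0.8754 = 1304 m²/s², so v = 36.11 m/s.

36.1 m/s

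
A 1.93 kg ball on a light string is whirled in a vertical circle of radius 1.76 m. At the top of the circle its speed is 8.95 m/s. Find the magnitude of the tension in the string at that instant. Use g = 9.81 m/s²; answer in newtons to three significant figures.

At the top, both T and the weight mg point inward (toward the centre), so T + mg = mv²/r.
T = m(v²/r − g) = 1.93 × ((8.95)²/1.76 − 9.81) = 1.93 × (45.51 − 9.81) = 1.93 × 35.70 = 68.91 N.

68.9 N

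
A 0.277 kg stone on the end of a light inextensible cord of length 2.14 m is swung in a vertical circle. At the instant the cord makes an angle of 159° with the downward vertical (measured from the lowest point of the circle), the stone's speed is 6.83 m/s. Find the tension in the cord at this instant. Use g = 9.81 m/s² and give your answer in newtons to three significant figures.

Take the radial direction toward the centre of the circle as positive. The component of the weight along the string toward the centre is −mg cos φ (φ measured from the bottom), so Newton's second law along the string gives T − mg cos φ = m v²/r.
cos 159° = -0.9336, so T = m(v²/r + g cos φ) = 0.277 × ((6.83)²/2.14 + 9.81 × -0.9336) = 0.277 × (21.80 + (-9.158)) = 0.277 × 12.64 = 3.501 N.

3.50 N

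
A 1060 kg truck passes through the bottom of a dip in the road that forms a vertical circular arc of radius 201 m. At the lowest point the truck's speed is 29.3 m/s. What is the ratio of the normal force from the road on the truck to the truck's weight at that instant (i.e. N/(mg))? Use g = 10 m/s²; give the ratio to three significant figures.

1.43

At the bottom, N − mg = mv²/r, so N = m(v²/r + g) and N/(mg) = v²/(rg) + 1 = (29.3)²/(201 × 10.0) + 1 = 0.4271 + 1 = 1.427.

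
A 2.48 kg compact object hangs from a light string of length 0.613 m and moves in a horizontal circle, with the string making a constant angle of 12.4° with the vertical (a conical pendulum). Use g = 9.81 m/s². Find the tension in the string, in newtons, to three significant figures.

Vertically the bob has no acceleration, so T cosθ = mg.
T = mg/cosθ = 2.48 × 9.81 / cos 12.4° = 24.33/0.9767 = 24.91 N.

24.9 N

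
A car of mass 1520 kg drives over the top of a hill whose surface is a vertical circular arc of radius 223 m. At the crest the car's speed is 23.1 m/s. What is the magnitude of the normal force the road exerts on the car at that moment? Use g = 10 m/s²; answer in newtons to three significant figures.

11600 N

At the crest the centripetal acceleration points downward (toward the centre of the arc), so mg − N = mv²/r.
N = m(g − v²/r) = 1520 × (10.0 − (23.1)²/223) = 1520 × (10.0 − 2.393) = 1520 × 7.607 = 11560 N.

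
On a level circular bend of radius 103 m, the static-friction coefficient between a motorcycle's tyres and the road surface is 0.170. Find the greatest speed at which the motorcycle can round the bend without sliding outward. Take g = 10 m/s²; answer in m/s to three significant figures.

The only inward force on a level bend is static friction, so at the limit f_s = μ_s N = μ_s m g = m v²/r.
Mass cancels: v_max = √(μ_s g r) = √(0.170 × 10.0 × 103) = √175.1 = 13.23 m/s.

13.2 m/s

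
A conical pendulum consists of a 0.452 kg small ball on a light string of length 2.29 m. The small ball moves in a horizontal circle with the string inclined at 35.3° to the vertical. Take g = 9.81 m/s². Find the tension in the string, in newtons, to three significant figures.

Vertically the bob has no acceleration, so T cosθ = mg.
T = mg/cosθ = 0.452 × 9.81 / cos 35.3° = 4.434/0.8161 = 5.433 N.

5.43 N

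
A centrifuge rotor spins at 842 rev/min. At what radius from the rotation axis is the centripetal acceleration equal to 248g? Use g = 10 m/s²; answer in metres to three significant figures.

ω = 842 rev/min × 2π/60 = 88.17 rad/s.
a_c = ω²r = 248g ⇒ r = 248 × 10.0 / (88.17)² = 2480/7775 = 0.3190 m.

0.319 m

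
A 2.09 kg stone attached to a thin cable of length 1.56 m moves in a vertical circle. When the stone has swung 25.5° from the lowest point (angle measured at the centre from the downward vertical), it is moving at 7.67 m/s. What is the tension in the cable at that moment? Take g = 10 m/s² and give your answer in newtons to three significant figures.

97.7 N

Take the radial direction toward the centre of the circle as positive. The component of the weight along the string toward the centre is −mg cos φ (φ measured from the bottom), so Newton's second law along the string gives T − mg cos φ = m v²/r.
cos 25.5° = 0.9026, so T = m(v²/r + g cos φ) = 2.09 × ((7.67)²/1.56 + 10.0 × 0.9026) = 2.09 × (37.71 + (9.026)) = 2.09 × 46.74 = 97.68 N.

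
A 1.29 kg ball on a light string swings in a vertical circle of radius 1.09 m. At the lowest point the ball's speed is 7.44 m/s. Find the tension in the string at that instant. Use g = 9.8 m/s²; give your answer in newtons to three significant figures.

78.2 N

At the lowest point, T points up (toward the centre) and the weight mg points down (away from the centre), so the net inward force is T − mg = mv²/r.
T = m(v²/r + g) = 1.29 × ((7.44)²/1.09 + 9.8) = 1.29 × (50.78 + 9.8) = 1.29 × 60.58 = 78.15 N.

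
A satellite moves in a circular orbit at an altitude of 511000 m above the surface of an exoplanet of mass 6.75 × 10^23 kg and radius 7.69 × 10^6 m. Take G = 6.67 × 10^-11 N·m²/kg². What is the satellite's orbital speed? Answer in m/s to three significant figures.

2340 m/s

Orbital radius r = R + h = 7.69 × 10^6 + 511000 = 8.201 × 10^6 m.
Gravity supplies the centripetal force: G M m / r² = m v² / r, so v = √(GM/r).
v = √(6.67 × 10^-11 × 6.75 × 10^23 / 8.201 × 10^6) = √(5.490 × 10^6) = 2343 m/s.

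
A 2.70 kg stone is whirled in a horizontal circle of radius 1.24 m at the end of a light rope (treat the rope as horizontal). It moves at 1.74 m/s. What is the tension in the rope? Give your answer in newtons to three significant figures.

6.59 N

The tension is the only horizontal force, so it supplies the full centripetal force: T = m v²/r = 2.70 × (1.740)²/1.24 = 2.70 × 3.028/1.24 = 6.592 N.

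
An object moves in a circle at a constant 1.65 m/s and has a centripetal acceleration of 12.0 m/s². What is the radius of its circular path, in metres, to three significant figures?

0.227 m

a_c = v²/r ⇒ r = v²/a_c = (1.65)²/12.0 = 2.722/12.0 = 0.2269 m.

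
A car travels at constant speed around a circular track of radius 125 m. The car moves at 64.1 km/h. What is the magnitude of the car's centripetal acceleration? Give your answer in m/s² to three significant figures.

v = 64.1 km/h = 64.1/3.6 = 17.81 m/s.
a_c = v²/r = (17.81)²/125 = 317.0/125 = 2.536 m/s².

2.54 m/s²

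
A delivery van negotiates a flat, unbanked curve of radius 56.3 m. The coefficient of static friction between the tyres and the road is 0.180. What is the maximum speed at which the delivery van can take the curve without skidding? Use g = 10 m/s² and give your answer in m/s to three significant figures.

The only inward force on a level bend is static friction, so at the limit f_s = μ_s N = μ_s m g = m v²/r.
Mass cancels: v_max = √(μ_s g r) = √(0.180 × 10.0 × 56.3) = √101.3 = 10.07 m/s.

10.1 m/s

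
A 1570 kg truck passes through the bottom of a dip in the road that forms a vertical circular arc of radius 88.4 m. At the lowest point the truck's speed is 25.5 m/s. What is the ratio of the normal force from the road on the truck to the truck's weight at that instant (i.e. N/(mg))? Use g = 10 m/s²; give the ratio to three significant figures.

At the bottom, N − mg = mv²/r, so N = m(v²/r + g) and N/(mg) = v²/(rg) + 1 = (25.5)²/(88.4 × 10.0) + 1 = 0.7356 + 1 = 1.736.

1.74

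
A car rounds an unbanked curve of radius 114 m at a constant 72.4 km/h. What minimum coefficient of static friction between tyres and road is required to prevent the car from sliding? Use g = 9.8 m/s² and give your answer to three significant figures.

0.362

v = 72.4/3.6 = 20.11 m/s.
Friction provides the centripetal force: μ_s m g = m v²/r, so μ_s = v²/(g r) = (20.11)²/(9.8 × 114) = 404.5/1117 = 0.3620.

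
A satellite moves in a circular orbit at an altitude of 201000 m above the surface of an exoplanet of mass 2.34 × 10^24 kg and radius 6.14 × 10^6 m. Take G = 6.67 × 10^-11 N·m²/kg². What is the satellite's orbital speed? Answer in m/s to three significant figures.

Orbital radius r = R + h = 6.14 × 10^6 + 201000 = 6.341 × 10^6 m.
Gravity supplies the centripetal force: G M m / r² = m v² / r, so v = √(GM/r).
v = √(6.67 × 10^-11 × 2.34 × 10^24 / 6.341 × 10^6) = √(2.461 × 10^7) = 4961 m/s.

4960 m/s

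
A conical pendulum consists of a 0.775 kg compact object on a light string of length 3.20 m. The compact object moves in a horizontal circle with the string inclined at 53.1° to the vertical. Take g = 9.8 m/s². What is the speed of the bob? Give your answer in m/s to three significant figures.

The radius of the circle is r = L sinθ = 3.20 × sin 53.1° = 2.559 m.
Horizontally T sinθ = mv²/r and vertically T cosθ = mg, so tanθ = v²/(rg).
v = √(r g tanθ) = √(2.559 × 9.8 × 1.332) = √33.40 = 5.779 m/s.

5.78 m/s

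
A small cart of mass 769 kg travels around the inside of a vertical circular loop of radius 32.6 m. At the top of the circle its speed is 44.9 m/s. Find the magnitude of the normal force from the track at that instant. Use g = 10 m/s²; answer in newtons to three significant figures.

At the top, both N and the weight mg point inward (toward the centre), so N + mg = mv²/r.
N = m(v²/r − g) = 769 × ((44.9)²/32.6 − 10.0) = 769 × (61.84 − 10.0) = 769 × 51.84 = 39870 N.

39900 N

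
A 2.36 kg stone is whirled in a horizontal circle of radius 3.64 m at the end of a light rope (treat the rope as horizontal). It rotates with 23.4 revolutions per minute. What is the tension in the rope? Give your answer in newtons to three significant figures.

51.6 N

ω = 23.4 rev/min × 2π/60 = 2.450 rad/s, so v = ωr = 2.450 × 3.64 = 8.920 m/s.
The tension is the only horizontal force, so it supplies the full centripetal force: T = m v²/r = 2.36 × (8.920)²/3.64 = 2.36 × 79.56/3.64 = 51.58 N.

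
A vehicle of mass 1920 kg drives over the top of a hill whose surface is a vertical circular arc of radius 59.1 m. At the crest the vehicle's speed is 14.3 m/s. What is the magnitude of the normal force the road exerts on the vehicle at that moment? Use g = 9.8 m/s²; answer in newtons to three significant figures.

At the crest the centripetal acceleration points downward (toward the centre of the arc), so mg − N = mv²/r.
N = m(g − v²/r) = 1920 × (9.8 − (14.3)²/59.1) = 1920 × (9.8 − 3.460) = 1920 × 6.340 = 12170 N.

12200 N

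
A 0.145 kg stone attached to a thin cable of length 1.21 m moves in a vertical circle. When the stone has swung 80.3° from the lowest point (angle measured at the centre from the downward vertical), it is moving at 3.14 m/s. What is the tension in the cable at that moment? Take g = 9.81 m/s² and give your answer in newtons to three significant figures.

Take the radial direction toward the centre of the circle as positive. The component of the weight along the string toward the centre is −mg cos φ (φ measured from the bottom), so Newton's second law along the string gives T − mg cos φ = m v²/r.
cos 80.3° = 0.1685, so T = m(v²/r + g cos φ) = 0.145 × ((3.14)²/1.21 + 9.81 × 0.1685) = 0.145 × (8.148 + (1.653)) = 0.145 × 9.801 = 1.421 N.

1.42 N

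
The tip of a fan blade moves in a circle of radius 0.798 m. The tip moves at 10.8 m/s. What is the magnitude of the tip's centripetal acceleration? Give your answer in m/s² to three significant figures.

146 m/s²

a_c = v²/r = (10.80)²/0.798 = 116.6/0.798 = 146.2 m/s².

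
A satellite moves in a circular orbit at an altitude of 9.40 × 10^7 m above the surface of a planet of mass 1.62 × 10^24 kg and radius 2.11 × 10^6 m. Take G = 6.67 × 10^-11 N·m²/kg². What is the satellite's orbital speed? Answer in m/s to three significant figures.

Orbital radius r = R + h = 2.11 × 10^6 + 9.40 × 10^7 = 9.611 × 10^7 m.
Gravity supplies the centripetal force: G M m / r² = m v² / r, so v = √(GM/r).
v = √(6.67 × 10^-11 × 1.62 × 10^24 / 9.611 × 10^7) = √(1.124 × 10^6) = 1060 m/s.

1060 m/s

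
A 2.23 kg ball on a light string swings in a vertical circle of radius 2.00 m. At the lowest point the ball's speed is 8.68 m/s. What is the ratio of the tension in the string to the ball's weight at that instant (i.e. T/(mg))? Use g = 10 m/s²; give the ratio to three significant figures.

At the bottom, T − mg = mv²/r, so T = m(v²/r + g) and T/(mg) = v²/(rg) + 1 = (8.68)²/(2.00 × 10.0) + 1 = 3.767 + 1 = 4.767.

4.77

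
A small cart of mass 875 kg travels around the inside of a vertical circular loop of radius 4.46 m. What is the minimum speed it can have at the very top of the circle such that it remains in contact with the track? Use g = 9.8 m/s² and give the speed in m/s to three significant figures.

6.61 m/s

At the highest point the centre is directly below, so both the weight and N act inward: N + mg = mv²/r.
At minimum speed N → 0, so mg = mv_min²/r ⇒ v_min = √(g r) = √(9.8 × 4.46) = 6.611 m/s.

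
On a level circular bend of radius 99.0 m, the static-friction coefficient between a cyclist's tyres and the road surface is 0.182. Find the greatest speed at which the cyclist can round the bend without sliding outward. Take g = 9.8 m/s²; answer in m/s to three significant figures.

The only inward force on a level bend is static friction, so at the limit f_s = μ_s N = μ_s m g = m v²/r.
Mass cancels: v_max = √(μ_s g r) = √(0.182 × 9.8 × 99.0) = √176.6 = 13.29 m/s.

13.3 m/s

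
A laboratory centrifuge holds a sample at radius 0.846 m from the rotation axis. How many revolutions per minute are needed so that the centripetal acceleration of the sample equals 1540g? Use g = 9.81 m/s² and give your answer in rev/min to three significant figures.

1280 rev/min

Require ω²r = 1540g, so ω = √(1540 × 9.81/0.846) = 133.6 rad/s.
In rev/min: ω × 60/(2π) = 133.6 × 60/(2π) = 1276 rev/min.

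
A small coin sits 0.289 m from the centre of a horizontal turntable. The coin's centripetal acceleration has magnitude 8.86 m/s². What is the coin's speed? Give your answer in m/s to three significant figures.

a_c = v²/r ⇒ v = √(a_c · r) = √(8.86 × 0.289) = √2.561 = 1.600 m/s.

1.60 m/s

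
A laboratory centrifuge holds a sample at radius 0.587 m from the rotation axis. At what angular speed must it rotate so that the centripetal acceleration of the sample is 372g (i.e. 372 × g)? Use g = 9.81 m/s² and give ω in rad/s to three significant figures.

Centripetal acceleration a_c = ω²r. Setting ω²r = 372g:
ω = √(372g / r) = √(372 × 9.81 / 0.587) = √6217 = 78.85 rad/s.

78.8 rad/s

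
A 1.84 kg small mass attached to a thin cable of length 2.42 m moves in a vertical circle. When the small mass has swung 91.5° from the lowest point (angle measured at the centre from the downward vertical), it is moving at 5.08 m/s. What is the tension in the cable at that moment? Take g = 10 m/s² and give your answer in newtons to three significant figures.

19.1 N

Take the radial direction toward the centre of the circle as positive. The component of the weight along the string toward the centre is −mg cos φ (φ measured from the bottom), so Newton's second law along the string gives T − mg cos φ = m v²/r.
cos 91.5° = -0.02618, so T = m(v²/r + g cos φ) = 1.84 × ((5.08)²/2.42 + 10.0 × -0.02618) = 1.84 × (10.66 + (-0.2618)) = 1.84 × 10.40 = 19.14 N.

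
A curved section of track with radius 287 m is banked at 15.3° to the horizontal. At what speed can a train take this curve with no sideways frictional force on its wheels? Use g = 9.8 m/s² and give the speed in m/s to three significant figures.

27.7 m/s

On a frictionless banked curve, N sinθ = mv²/r and N cosθ = mg, so tanθ = v²/(rg).
v = √(r g tanθ) = √(287 × 9.8 × tan 15.3°) = √(287 × 9.8 × 0.2736) = √769.4 = 27.74 m/s.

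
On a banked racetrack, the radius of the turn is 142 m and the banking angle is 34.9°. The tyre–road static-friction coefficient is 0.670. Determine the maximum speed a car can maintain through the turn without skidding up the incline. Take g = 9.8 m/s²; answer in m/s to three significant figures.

At the maximum speed, friction acts down the slope at its limiting value f = μN. Radially (horizontal, toward centre): N sinθ + μN cosθ = mv²/r. Vertically: N cosθ − μN sinθ = mg.
Dividing: v² = r g (sinθ + μcosθ)/(cosθ − μsinθ).
sinθ + μcosθ = 0.5721 + 0.670×0.8202 = 1.122; cosθ − μsinθ = 0.8202 − 0.670×0.5721 = 0.4368.
v² = 142 × 9.8 × 1.122/0.4368 = 3573 m²/s², so v = 59.78 m/s.

59.8 m/s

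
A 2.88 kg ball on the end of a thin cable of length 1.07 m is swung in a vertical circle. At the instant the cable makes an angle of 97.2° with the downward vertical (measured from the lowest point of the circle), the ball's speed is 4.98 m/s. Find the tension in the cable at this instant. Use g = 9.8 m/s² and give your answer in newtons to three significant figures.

Take the radial direction toward the centre of the circle as positive. The component of the weight along the string toward the centre is −mg cos φ (φ measured from the bottom), so Newton's second law along the string gives T − mg cos φ = m v²/r.
cos 97.2° = -0.1253, so T = m(v²/r + g cos φ) = 2.88 × ((4.98)²/1.07 + 9.8 × -0.1253) = 2.88 × (23.18 + (-1.228)) = 2.88 × 21.95 = 63.22 N.

63.2 N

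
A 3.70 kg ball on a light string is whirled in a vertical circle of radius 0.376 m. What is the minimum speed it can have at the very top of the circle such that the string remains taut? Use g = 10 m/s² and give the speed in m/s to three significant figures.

At the top, both weight mg and T point toward the centre: T + mg = mv²/r.
At minimum speed T → 0, so mg = mv_min²/r ⇒ v_min = √(g r) = √(10.0 × 0.376) = 1.939 m/s.

1.94 m/s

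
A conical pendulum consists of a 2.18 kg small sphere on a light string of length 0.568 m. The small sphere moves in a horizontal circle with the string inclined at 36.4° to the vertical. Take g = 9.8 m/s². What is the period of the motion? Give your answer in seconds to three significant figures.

r = L sinθ = 0.3371 m. From T sinθ = mω²r and T cosθ = mg: tanθ = ω²r/g, so ω² = g tanθ / r = g/(L cosθ).
ω = √(g/(L cosθ)) = √(9.8/(0.568 × 0.8049)) = √21.44 = 4.630 rad/s.
Period = 2π/ω = 1.357 s.

1.36 s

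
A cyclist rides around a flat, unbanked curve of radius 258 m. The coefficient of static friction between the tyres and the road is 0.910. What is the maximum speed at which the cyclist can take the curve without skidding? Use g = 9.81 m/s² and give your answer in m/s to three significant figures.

48.0 m/s

On a flat curve, static friction is the only horizontal force, so it must supply the full centripetal force: μ_s m g = m v²/r.
Mass cancels: v_max = √(μ_s g r) = √(0.910 × 9.81 × 258) = √2303 = 47.99 m/s.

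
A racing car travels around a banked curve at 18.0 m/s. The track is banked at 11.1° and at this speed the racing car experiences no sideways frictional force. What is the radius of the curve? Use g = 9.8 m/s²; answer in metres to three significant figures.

Frictionless banking: tanθ = v²/(rg), so r = v²/(g tanθ).
r = (18.0)²/(9.8 × tan 11.1°) = 324.0/(9.8 × 0.1962) = 324.0/1.923 = 168.5 m.

169 m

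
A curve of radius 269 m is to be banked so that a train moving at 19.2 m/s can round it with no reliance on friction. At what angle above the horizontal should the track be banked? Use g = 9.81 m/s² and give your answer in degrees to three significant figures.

7.95°

With no friction, the horizontal component of the normal force provides the centripetal force: N sinθ = mv²/r, while N cosθ = mg vertically.
Dividing: tanθ = v²/(r g) = (19.2)²/(269 × 9.81) = 368.6/2639 = 0.1397.
θ = arctan(0.1397) = 7.952°.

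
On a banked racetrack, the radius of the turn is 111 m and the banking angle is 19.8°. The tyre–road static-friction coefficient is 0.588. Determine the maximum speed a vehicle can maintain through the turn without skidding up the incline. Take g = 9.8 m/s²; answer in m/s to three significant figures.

At the maximum speed, friction acts down the slope at its limiting value f = μN. Radially (horizontal, toward centre): N sinθ + μN cosθ = mv²/r. Vertically: N cosθ − μN sinθ = mg.
Dividing: v² = r g (sinθ + μcosθ)/(cosθ − μsinθ).
sinθ + μcosθ = 0.3387 + 0.588×0.9409 = 0.8920; cosθ − μsinθ = 0.9409 − 0.588×0.3387 = 0.7417.
v² = 111 × 9.8 × 0.8920/0.7417 = 1308 m²/s², so v = 36.17 m/s.

36.2 m/s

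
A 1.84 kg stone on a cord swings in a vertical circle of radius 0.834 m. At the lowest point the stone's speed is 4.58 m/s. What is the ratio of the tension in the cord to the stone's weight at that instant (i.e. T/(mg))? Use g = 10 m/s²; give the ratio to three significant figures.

3.52

At the bottom, T − mg = mv²/r, so T = m(v²/r + g) and T/(mg) = v²/(rg) + 1 = (4.58)²/(0.834 × 10.0) + 1 = 2.515 + 1 = 3.515.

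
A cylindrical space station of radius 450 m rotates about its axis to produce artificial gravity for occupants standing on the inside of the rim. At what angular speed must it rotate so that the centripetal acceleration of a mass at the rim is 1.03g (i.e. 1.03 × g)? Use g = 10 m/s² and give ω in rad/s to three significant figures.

Centripetal acceleration a_c = ω²r. Setting ω²r = 1.03g:
ω = √(1.03g / r) = √(1.03 × 10.0 / 450) = √0.02289 = 0.1513 rad/s.

0.151 rad/s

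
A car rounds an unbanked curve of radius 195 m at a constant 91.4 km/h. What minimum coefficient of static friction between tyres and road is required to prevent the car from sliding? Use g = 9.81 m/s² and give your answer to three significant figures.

v = 91.4/3.6 = 25.39 m/s.
Friction provides the centripetal force: μ_s m g = m v²/r, so μ_s = v²/(g r) = (25.39)²/(9.81 × 195) = 644.6/1913 = 0.3370.

0.337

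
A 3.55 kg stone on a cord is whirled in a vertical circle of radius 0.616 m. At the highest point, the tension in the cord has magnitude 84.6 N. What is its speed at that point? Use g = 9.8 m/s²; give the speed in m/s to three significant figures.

4.55 m/s

At the top, T + mg = mv²/r, so v = √(r(T/m + g)) = √(0.616 × (84.6/3.55 + 9.8)) = √(0.616 × 33.63) = √20.72 = 4.552 m/s.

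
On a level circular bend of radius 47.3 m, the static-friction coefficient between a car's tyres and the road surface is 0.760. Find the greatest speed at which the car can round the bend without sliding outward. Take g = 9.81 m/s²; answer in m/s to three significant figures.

18.8 m/s

On a flat curve, static friction is the only horizontal force, so it must supply the full centripetal force: μ_s m g = m v²/r.
Mass cancels: v_max = √(μ_s g r) = √(0.760 × 9.81 × 47.3) = √352.6 = 18.78 m/s.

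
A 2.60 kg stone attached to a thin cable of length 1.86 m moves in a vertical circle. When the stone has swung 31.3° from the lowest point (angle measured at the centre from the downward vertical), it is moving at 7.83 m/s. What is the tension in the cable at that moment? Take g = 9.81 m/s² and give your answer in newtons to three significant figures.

107 N

Take the radial direction toward the centre of the circle as positive. The component of the weight along the string toward the centre is −mg cos φ (φ measured from the bottom), so Newton's second law along the string gives T − mg cos φ = m v²/r.
cos 31.3° = 0.8545, so T = m(v²/r + g cos φ) = 2.60 × ((7.83)²/1.86 + 9.81 × 0.8545) = 2.60 × (32.96 + (8.382)) = 2.60 × 41.34 = 107.5 N.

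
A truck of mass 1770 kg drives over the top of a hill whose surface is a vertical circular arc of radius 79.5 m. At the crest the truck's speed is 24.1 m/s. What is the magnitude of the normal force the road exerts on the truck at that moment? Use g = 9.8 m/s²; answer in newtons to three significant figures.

4410 N

At the crest the centripetal acceleration points downward (toward the centre of the arc), so mg − N = mv²/r.
N = m(g − v²/r) = 1770 × (9.8 − (24.1)²/79.5) = 1770 × (9.8 − 7.306) = 1770 × 2.494 = 4415 N.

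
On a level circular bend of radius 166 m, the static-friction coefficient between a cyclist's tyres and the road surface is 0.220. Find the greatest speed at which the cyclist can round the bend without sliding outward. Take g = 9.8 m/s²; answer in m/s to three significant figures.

18.9 m/s

Friction provides the centripetal force on a flat curve. At maximum speed it is at its limiting value: μ_s m g = m v²/r.
Mass cancels: v_max = √(μ_s g r) = √(0.220 × 9.8 × 166) = √357.9 = 18.92 m/s.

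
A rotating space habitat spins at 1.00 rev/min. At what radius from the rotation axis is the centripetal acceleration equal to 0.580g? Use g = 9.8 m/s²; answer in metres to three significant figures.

518 m

ω = 1.00 rev/min × 2π/60 = 0.1047 rad/s.
a_c = ω²r = 0.580g ⇒ r = 0.580 × 9.8 / (0.1047)² = 5.684/0.01097 = 518.3 m.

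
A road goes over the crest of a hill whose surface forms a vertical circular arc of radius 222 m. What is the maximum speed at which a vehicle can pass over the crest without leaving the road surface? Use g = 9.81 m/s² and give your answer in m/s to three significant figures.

At the crest the centre of the circle is below the vehicle, so the net downward (centripetal) force is mg − N = mv²/r.
The vehicle leaves the road when N → 0, giving v_max = √(g r) = √(9.81 × 222) = 46.67 m/s.

46.7 m/s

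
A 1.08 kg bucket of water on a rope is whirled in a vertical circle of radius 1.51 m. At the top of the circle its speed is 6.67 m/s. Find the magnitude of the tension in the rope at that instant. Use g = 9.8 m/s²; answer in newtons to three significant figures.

21.2 N

At the top, both T and the weight mg point inward (toward the centre), so T + mg = mv²/r.
T = m(v²/r − g) = 1.08 × ((6.67)²/1.51 − 9.8) = 1.08 × (29.46 − 9.8) = 1.08 × 19.66 = 21.24 N.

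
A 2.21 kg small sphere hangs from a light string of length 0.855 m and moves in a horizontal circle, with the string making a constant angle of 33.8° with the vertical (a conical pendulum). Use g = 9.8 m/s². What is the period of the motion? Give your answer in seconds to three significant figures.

r = L sinθ = 0.4756 m. From T sinθ = mω²r and T cosθ = mg: tanθ = ω²r/g, so ω² = g tanθ / r = g/(L cosθ).
ω = √(g/(L cosθ)) = √(9.8/(0.855 × 0.8310)) = √13.79 = 3.714 rad/s.
Period = 2π/ω = 1.692 s.

1.69 s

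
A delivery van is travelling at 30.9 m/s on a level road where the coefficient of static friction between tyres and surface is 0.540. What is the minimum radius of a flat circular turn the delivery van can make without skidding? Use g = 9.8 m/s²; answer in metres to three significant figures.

180 m

At the limit, μ_s m g = m v²/r, so r_min = v²/(μ_s g) = (30.9)²/(0.540 × 9.8) = 954.8/5.292 = 180.4 m.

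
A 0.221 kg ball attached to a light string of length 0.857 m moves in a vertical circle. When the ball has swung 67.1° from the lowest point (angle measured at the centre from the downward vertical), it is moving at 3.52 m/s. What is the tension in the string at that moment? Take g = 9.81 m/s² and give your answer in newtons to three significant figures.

Take the radial direction toward the centre of the circle as positive. The component of the weight along the string toward the centre is −mg cos φ (φ measured from the bottom), so Newton's second law along the string gives T − mg cos φ = m v²/r.
cos 67.1° = 0.3891, so T = m(v²/r + g cos φ) = 0.221 × ((3.52)²/0.857 + 9.81 × 0.3891) = 0.221 × (14.46 + (3.817)) = 0.221 × 18.28 = 4.039 N.

4.04 N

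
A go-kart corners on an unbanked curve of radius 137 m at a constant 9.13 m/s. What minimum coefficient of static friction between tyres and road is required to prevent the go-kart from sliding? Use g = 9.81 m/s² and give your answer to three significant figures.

Friction provides the centripetal force: μ_s m g = m v²/r, so μ_s = v²/(g r) = (9.130)²/(9.81 × 137) = 83.36/1344 = 0.06202.

0.0620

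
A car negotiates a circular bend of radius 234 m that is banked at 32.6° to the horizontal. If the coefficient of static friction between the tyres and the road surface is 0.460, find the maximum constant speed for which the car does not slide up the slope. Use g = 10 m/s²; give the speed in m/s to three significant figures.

60.4 m/s

At the maximum speed, friction acts down the slope at its limiting value f = μN. Radially (horizontal, toward centre): N sinθ + μN cosθ = mv²/r. Vertically: N cosθ − μN sinθ = mg.
Dividing: v² = r g (sinθ + μcosθ)/(cosθ − μsinθ).
sinθ + μcosθ = 0.5388 + 0.460×0.8425 = 0.9263; cosθ − μsinθ = 0.8425 − 0.460×0.5388 = 0.5946.
v² = 234 × 10.0 × 0.9263/0.5946 = 3645 m²/s², so v = 60.38 m/s.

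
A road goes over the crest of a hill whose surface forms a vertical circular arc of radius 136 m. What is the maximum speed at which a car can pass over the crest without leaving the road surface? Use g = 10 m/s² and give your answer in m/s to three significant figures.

At the crest the centre of the circle is below the car, so the net downward (centripetal) force is mg − N = mv²/r.
The car leaves the road when N → 0, giving v_max = √(g r) = √(10.0 × 136) = 36.88 m/s.

36.9 m/s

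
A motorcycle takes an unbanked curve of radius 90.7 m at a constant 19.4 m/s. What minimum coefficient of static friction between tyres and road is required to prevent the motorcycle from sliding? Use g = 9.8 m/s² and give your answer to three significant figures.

Friction provides the centripetal force: μ_s m g = m v²/r, so μ_s = v²/(g r) = (19.40)²/(9.8 × 90.7) = 376.4/888.9 = 0.4234.

0.423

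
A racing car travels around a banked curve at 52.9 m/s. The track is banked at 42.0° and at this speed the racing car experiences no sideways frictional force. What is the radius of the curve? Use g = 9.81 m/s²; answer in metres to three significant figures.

317 m

Frictionless banking: tanθ = v²/(rg), so r = v²/(g tanθ).
r = (52.9)²/(9.81 × tan 42.0°) = 2798/(9.81 × 0.9004) = 2798/8.833 = 316.8 m.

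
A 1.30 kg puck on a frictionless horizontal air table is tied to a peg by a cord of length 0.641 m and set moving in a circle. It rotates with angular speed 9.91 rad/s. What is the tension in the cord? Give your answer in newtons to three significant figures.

81.8 N

v = ωr = 9.91 × 0.641 = 6.352 m/s.
The tension is the only horizontal force, so it supplies the full centripetal force: T = m v²/r = 1.30 × (6.352)²/0.641 = 1.30 × 40.35/0.641 = 81.84 N.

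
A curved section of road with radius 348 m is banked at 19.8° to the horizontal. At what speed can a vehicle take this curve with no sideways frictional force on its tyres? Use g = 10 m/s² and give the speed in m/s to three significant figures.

On a frictionless banked curve, N sinθ = mv²/r and N cosθ = mg, so tanθ = v²/(rg).
v = √(r g tanθ) = √(348 × 10.0 × tan 19.8°) = √(348 × 10.0 × 0.3600) = √1253 = 35.40 m/s.

35.4 m/s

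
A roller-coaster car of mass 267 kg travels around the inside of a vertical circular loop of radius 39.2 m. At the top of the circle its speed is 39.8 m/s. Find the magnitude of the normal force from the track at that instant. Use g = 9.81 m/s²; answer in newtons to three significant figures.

8170 N

At the top, both N and the weight mg point inward (toward the centre), so N + mg = mv²/r.
N = m(v²/r − g) = 267 × ((39.8)²/39.2 − 9.81) = 267 × (40.41 − 9.81) = 267 × 30.60 = 8170 N.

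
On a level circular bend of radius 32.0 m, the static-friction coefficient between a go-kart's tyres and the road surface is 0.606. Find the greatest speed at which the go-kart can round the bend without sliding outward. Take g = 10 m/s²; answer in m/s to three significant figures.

Friction provides the centripetal force on a flat curve. At maximum speed it is at its limiting value: μ_s m g = m v²/r.
Mass cancels: v_max = √(μ_s g r) = √(0.606 × 10.0 × 32.0) = √193.9 = 13.93 m/s.

13.9 m/s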